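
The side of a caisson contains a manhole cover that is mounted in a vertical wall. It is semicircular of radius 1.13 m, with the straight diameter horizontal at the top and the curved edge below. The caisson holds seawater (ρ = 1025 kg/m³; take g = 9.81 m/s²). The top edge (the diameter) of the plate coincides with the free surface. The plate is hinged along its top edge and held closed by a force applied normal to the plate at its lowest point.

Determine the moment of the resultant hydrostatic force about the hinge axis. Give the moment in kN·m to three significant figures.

M ≈ 6.44 kN·m

γ = ρg = 1025 × 9.81 / 1000 = 10.05525 kN/m³.
The centroid of a semicircle lies 4r/(3π) = 0.479587 m from the diameter, here below the top edge, so the centroid depth is h_c = 0.479587 m.
A = πr²/2 = π × 1.13²/2 = 2.00575 m².
Resultant F = γ·h_c·A = 10.05525 × 0.479587 × 2.00575 = 9.67246 kN.
I_c = (π/8 − 8/(9π))·r⁴ = 0.109757 × 1.13⁴ = 0.178956 m⁴.
Centre of pressure: y_p = y_c + I_c/(y_c·A) = 0.479587 + 0.178956/(0.479587 × 2.00575) = 0.479587 + 0.186038 = 0.665625 m along the plane.
The resultant acts 0.479587 + 0.186038 = 0.665625 m (along the plate) below the hinge at the top edge, so the moment about the hinge is M = F × 0.665625 = 9.67246 × 0.665625 = 6.43823 kN·m.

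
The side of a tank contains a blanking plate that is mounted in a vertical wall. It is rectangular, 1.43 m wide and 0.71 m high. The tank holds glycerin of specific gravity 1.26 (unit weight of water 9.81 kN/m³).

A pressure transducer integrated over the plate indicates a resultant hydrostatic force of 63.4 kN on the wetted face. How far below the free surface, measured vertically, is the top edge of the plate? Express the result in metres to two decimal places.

d_top ≈ 4.70 m

γ = 1.26 × 9.81 = 12.3606 kN/m³.
A = 1.43 × 0.71 = 1.0153 m².
From F = γ·h_c·A, the centroid depth is h_c = 63.4/(12.3606 × 1.0153) = 5.05191 m.
The centroid lies 0.71/2 = 0.355 m below the top edge, so the top edge sits at h_top = 5.05191 − 0.355 = 4.69691 m below the surface.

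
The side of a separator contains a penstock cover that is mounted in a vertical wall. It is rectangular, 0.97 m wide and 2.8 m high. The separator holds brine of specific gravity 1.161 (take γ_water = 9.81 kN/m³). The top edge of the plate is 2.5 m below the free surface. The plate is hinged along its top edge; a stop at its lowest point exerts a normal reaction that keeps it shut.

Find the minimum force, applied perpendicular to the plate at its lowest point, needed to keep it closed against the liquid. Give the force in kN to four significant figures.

γ = 1.161 × 9.81 = 11.38941 kN/m³.
The centroid lies 2.8/2 = 1.4 m below the top edge, so the centroid depth is h_c = 2.5 + 1.4 = 3.9 m.
A = 0.97 × 2.8 = 2.716 m².
Resultant F = γ·h_c·A = 11.38941 × 3.9 × 2.716 = 120.641 kN.
I_c = b·h³/12 = 0.97 × 2.8³/12 = 1.77445 m⁴.
Centre of pressure: y_p = y_c + I_c/(y_c·A) = 3.9 + 1.77445/(3.9 × 2.716) = 3.9 + 0.167521 = 4.06752 m along the plane.
The resultant acts 1.4 + 0.167521 = 1.56752 m (along the plate) below the hinge at the top edge, so the moment about the hinge is M = F × 1.56752 = 120.641 × 1.56752 = 189.107 kN·m.
A normal force at the bottom, 2.8 m from the hinge, must supply this moment: P = 189.107/2.8 = 67.5382 kN.

P ≈ 67.54 kN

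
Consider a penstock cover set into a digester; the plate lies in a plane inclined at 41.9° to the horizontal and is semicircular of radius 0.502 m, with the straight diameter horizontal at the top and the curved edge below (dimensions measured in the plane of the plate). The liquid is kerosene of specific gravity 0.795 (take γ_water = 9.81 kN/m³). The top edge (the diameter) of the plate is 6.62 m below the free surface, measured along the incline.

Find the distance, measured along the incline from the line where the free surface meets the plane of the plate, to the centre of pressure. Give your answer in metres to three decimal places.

γ = 0.795 × 9.81 = 7.79895 kN/m³.
Let θ = 41.9° be the plate's angle to the horizontal; measure y along the incline from where the plane meets the free surface. Vertical depth h = y·sinθ with sinθ = 0.667833.
The centroid of a semicircle lies 4r/(3π) = 0.213055 m from the diameter, here below the top edge, so y_c = 6.62 + 0.213055 = 6.83305 m and h_c = 6.83305 × 0.667833 = 4.56334 m.
A = πr²/2 = π × 0.502²/2 = 0.395847 m².
Resultant F = γ·h_c·A = 7.79895 × 4.56334 × 0.395847 = 14.0879 kN.
I_c = (π/8 − 8/(9π))·r⁴ = 0.109757 × 0.502⁴ = 0.00697023 m⁴.
Centre of pressure: y_p = y_c + I_c/(y_c·A) = 6.83305 + 0.00697023/(6.83305 × 0.395847) = 6.83305 + 0.00257695 = 6.83563 m along the plane.

y_p = 6.836 m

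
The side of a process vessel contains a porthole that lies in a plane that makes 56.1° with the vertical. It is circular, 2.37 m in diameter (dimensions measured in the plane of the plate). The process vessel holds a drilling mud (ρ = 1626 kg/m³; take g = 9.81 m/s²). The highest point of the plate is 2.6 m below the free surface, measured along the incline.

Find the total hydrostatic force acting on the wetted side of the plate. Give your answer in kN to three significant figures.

γ = ρg = 1626 × 9.81 / 1000 = 15.95106 kN/m³.
The plate makes 56.1° with the vertical, i.e. θ = 90° − 56.1° = 33.9° to the horizontal. Measuring y along the incline from the free-surface line, vertical depth h = y·sinθ with sinθ = 0.557745.
The centroid is at the centre, 1.185 m below the top of the plate, so y_c = 2.6 + 1.185 = 3.785 m and h_c = 3.785 × 0.557745 = 2.11106 m.
A = π(1.185)² = 4.4115 m².
Resultant F = γ·h_c·A = 15.95106 × 2.11106 × 4.4115 = 148.551 kN.

F ≈ 149 kN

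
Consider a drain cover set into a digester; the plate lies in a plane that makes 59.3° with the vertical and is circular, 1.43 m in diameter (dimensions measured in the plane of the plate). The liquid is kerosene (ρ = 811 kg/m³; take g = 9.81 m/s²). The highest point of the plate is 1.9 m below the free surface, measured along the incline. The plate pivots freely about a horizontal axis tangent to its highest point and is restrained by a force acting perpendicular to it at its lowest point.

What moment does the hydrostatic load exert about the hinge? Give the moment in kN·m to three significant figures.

γ = ρg = 811 × 9.81 / 1000 = 7.95591 kN/m³.
The plate makes 59.3° with the vertical, i.e. θ = 90° − 59.3° = 30.7° to the horizontal. Measuring y along the incline from the free-surface line, vertical depth h = y·sinθ with sinθ = 0.510543.
The centroid is at the centre, 0.715 m below the top of the plate, so y_c = 1.9 + 0.715 = 2.615 m and h_c = 2.615 × 0.510543 = 1.33507 m.
A = π(0.715)² = 1.60606 m².
Resultant F = γ·h_c·A = 7.95591 × 1.33507 × 1.60606 = 17.0591 kN.
I_c = πr⁴/4 = π × 0.715⁴/4 = 0.205265 m⁴.
Centre of pressure: y_p = y_c + I_c/(y_c·A) = 2.615 + 0.205265/(2.615 × 1.60606) = 2.615 + 0.0488744 = 2.66387 m along the plane.
The resultant acts 0.715 + 0.0488744 = 0.763874 m (along the plate) below the hinge at the top edge, so the moment about the hinge is M = F × 0.763874 = 17.0591 × 0.763874 = 13.031 kN·m.

M ≈ 13.0 kN·m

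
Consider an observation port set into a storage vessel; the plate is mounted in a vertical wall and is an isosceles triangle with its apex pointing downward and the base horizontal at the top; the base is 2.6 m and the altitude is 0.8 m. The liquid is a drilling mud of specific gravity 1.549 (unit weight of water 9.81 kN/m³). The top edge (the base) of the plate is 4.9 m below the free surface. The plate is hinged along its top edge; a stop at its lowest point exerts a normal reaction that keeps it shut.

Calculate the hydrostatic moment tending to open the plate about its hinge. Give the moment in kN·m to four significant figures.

γ = 1.549 × 9.81 = 15.19569 kN/m³.
With the apex down, the centroid sits h/3 = 0.8/3 = 0.266667 m below the base (the top edge), so the centroid depth is h_c = 4.9 + 0.266667 = 5.16667 m.
A = ½ × 2.6 × 0.8 = 1.04 m².
Resultant F = γ·h_c·A = 15.19569 × 5.16667 × 1.04 = 81.6516 kN.
I_c = b·h³/36 = 2.6 × 0.8³/36 = 0.0369778 m⁴.
Centre of pressure: y_p = y_c + I_c/(y_c·A) = 5.16667 + 0.0369778/(5.16667 × 1.04) = 5.16667 + 0.00688172 = 5.17355 m along the plane.
The resultant acts 0.266667 + 0.00688172 = 0.273549 m (along the plate) below the hinge at the top edge, so the moment about the hinge is M = F × 0.273549 = 81.6516 × 0.273549 = 22.3357 kN·m.

M ≈ 22.34 kN·m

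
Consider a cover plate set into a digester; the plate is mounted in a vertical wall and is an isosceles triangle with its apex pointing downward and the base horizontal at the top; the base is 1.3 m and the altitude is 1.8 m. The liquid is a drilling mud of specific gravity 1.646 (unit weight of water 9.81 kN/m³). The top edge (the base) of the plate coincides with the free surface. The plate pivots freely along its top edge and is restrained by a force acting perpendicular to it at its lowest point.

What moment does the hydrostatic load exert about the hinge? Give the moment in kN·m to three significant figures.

γ = 1.646 × 9.81 = 16.14726 kN/m³.
With the apex down, the centroid sits h/3 = 1.8/3 = 0.6 m below the base (the top edge), so the centroid depth is h_c = 0.6 m.
A = ½ × 1.3 × 1.8 = 1.17 m².
Resultant F = γ·h_c·A = 16.14726 × 0.6 × 1.17 = 11.3354 kN.
I_c = b·h³/36 = 1.3 × 1.8³/36 = 0.2106 m⁴.
Centre of pressure: y_p = y_c + I_c/(y_c·A) = 0.6 + 0.2106/(0.6 × 1.17) = 0.6 + 0.3 = 0.9 m along the plane.
The resultant acts 0.6 + 0.3 = 0.9 m (along the plate) below the hinge at the top edge, so the moment about the hinge is M = F × 0.9 = 11.3354 × 0.9 = 10.2019 kN·m.

M ≈ 10.2 kN·m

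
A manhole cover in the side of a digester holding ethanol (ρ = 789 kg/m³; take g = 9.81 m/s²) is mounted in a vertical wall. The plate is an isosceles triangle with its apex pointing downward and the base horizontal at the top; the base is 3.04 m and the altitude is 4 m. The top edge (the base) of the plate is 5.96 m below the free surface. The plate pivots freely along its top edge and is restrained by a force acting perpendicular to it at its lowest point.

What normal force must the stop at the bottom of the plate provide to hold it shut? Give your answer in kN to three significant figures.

γ = ρg = 789 × 9.81 / 1000 = 7.74009 kN/m³.
With the apex down, the centroid sits h/3 = 4/3 = 1.33333 m below the base (the top edge), so the centroid depth is h_c = 5.96 + 1.33333 = 7.29333 m.
A = ½ × 3.04 × 4 = 6.08 m².
Resultant F = γ·h_c·A = 7.74009 × 7.29333 × 6.08 = 343.222 kN.
I_c = b·h³/36 = 3.04 × 4³/36 = 5.40444 m⁴.
Centre of pressure: y_p = y_c + I_c/(y_c·A) = 7.29333 + 5.40444/(7.29333 × 6.08) = 7.29333 + 0.121877 = 7.41521 m along the plane.
The resultant acts 1.33333 + 0.121877 = 1.45521 m (along the plate) below the hinge at the top edge, so the moment about the hinge is M = F × 1.45521 = 343.222 × 1.45521 = 499.46 kN·m.
A normal force at the bottom, 4 m from the hinge, must supply this moment: P = 499.46/4 = 124.865 kN.

P ≈ 125 kN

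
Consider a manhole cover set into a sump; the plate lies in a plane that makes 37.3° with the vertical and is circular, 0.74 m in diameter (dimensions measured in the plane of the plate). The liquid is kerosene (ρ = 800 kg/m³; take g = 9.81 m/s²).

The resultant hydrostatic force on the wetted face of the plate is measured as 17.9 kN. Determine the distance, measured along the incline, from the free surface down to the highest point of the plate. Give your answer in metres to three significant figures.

γ = ρg = 800 × 9.81 / 1000 = 7.848 kN/m³.
A = π(0.37)² = 0.430084 m².
From F = γ·h_c·A, the centroid depth is h_c = 17.9/(7.848 × 0.430084) = 5.30323 m.
The plate makes 37.3° with the vertical, i.e. θ = 90° − 37.3° = 52.7° to the horizontal. Measuring y along the incline from the free-surface line, vertical depth h = y·sinθ with sinθ = 0.795473.
Along the incline, y_c = h_c/sinθ = 5.30323/0.795473 = 6.66676 m.
The centroid is at the centre, 0.37 m below the top of the plate, so the highest point sits at y_top = 6.66676 − 0.37 = 6.29676 m along the incline.

y_top ≈ 6.30 m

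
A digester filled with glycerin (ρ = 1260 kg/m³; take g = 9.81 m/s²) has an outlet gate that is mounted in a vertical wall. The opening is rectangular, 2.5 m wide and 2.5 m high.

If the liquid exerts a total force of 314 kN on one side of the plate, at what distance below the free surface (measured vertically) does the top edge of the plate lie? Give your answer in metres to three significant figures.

d_top ≈ 2.81 m

γ = ρg = 1260 × 9.81 / 1000 = 12.3606 kN/m³.
A = 2.5 × 2.5 = 6.25 m².
From F = γ·h_c·A, the centroid depth is h_c = 314/(12.3606 × 6.25) = 4.06453 m.
The centroid lies 2.5/2 = 1.25 m below the top edge, so the top edge sits at h_top = 4.06453 − 1.25 = 2.81453 m below the surface.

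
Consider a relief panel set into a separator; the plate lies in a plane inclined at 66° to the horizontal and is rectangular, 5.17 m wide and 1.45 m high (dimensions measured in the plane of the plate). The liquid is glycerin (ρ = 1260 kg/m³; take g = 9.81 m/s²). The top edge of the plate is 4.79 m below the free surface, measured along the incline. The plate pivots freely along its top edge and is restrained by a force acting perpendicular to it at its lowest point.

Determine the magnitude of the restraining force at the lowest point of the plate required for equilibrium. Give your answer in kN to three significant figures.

γ = ρg = 1260 × 9.81 / 1000 = 12.3606 kN/m³.
Let θ = 66° be the plate's angle to the horizontal; measure y along the incline from where the plane meets the free surface. Vertical depth h = y·sinθ with sinθ = 0.913545.
The centroid lies 1.45/2 = 0.725 m below the top edge, so y_c = 4.79 + 0.725 = 5.515 m and h_c = 5.515 × 0.913545 = 5.0382 m.
A = 5.17 × 1.45 = 7.4965 m².
Resultant F = γ·h_c·A = 12.3606 × 5.0382 × 7.4965 = 466.846 kN.
I_c = b·h³/12 = 5.17 × 1.45³/12 = 1.31345 m⁴.
Centre of pressure: y_p = y_c + I_c/(y_c·A) = 5.515 + 1.31345/(5.515 × 7.4965) = 5.515 + 0.0317694 = 5.54677 m along the plane.
The resultant acts 0.725 + 0.0317694 = 0.756769 m (along the plate) below the hinge at the top edge, so the moment about the hinge is M = F × 0.756769 = 466.846 × 0.756769 = 353.295 kN·m.
A normal force at the bottom, 1.45 m from the hinge, must supply this moment: P = 353.295/1.45 = 243.652 kN.

P ≈ 244 kN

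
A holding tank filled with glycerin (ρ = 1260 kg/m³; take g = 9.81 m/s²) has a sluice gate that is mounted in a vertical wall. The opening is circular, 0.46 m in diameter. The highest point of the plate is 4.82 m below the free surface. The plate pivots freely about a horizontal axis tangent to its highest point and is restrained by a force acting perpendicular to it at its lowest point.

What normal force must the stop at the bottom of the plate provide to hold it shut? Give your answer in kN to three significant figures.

γ = ρg = 1260 × 9.81 / 1000 = 12.3606 kN/m³.
The centroid is at the centre, 0.23 m below the top of the plate, so the centroid depth is h_c = 4.82 + 0.23 = 5.05 m.
A = π(0.23)² = 0.16619 m².
Resultant F = γ·h_c·A = 12.3606 × 5.05 × 0.16619 = 10.3738 kN.
I_c = πr⁴/4 = π × 0.23⁴/4 = 0.00219787 m⁴.
Centre of pressure: y_p = y_c + I_c/(y_c·A) = 5.05 + 0.00219787/(5.05 × 0.16619) = 5.05 + 0.00261882 = 5.05262 m along the plane.
The resultant acts 0.23 + 0.00261882 = 0.232619 m (along the plate) below the hinge at the top edge, so the moment about the hinge is M = F × 0.232619 = 10.3738 × 0.232619 = 2.41314 kN·m.
A normal force at the bottom, 0.46 m from the hinge, must supply this moment: P = 2.41314/0.46 = 5.24596 kN.

P ≈ 5.25 kN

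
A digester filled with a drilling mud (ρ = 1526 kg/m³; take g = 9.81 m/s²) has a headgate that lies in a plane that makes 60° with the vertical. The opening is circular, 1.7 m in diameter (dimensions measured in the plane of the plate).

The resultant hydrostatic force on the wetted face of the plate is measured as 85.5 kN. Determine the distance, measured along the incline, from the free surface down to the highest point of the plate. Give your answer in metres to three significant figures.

y_top ≈ 4.18 m

γ = ρg = 1526 × 9.81 / 1000 = 14.97006 kN/m³.
A = π(0.85)² = 2.2698 m².
From F = γ·h_c·A, the centroid depth is h_c = 85.5/(14.97006 × 2.2698) = 2.51626 m.
The plate makes 60° with the vertical, i.e. θ = 90° − 60° = 30° to the horizontal. Measuring y along the incline from the free-surface line, vertical depth h = y·sinθ with sinθ = 0.500000.
Along the incline, y_c = h_c/sinθ = 2.51626/0.500000 = 5.03252 m.
The centroid is at the centre, 0.85 m below the top of the plate, so the highest point sits at y_top = 5.03252 − 0.85 = 4.18252 m along the incline.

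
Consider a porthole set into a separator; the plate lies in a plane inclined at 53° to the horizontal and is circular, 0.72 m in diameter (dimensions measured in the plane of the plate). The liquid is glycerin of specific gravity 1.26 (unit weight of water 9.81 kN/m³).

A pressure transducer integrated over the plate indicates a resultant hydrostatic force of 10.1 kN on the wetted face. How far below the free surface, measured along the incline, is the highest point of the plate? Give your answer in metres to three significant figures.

y_top ≈ 2.15 m

γ = 1.26 × 9.81 = 12.3606 kN/m³.
A = π(0.36)² = 0.40715 m².
From F = γ·h_c·A, the centroid depth is h_c = 10.1/(12.3606 × 0.40715) = 2.00691 m.
Let θ = 53° be the plate's angle to the horizontal; measure y along the incline from where the plane meets the free surface. Vertical depth h = y·sinθ with sinθ = 0.798636.
Along the incline, y_c = h_c/sinθ = 2.00691/0.798636 = 2.51292 m.
The centroid is at the centre, 0.36 m below the top of the plate, so the highest point sits at y_top = 2.51292 − 0.36 = 2.15292 m along the incline.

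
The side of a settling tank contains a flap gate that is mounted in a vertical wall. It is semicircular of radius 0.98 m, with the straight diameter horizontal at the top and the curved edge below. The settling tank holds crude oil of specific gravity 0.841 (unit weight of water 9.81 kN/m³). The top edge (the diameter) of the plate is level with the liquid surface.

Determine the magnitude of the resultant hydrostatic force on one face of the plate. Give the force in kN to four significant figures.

F ≈ 5.177 kN

γ = 0.841 × 9.81 = 8.25021 kN/m³.
The centroid of a semicircle lies 4r/(3π) = 0.415925 m from the diameter, here below the top edge, so the centroid depth is h_c = 0.415925 m.
A = πr²/2 = π × 0.98²/2 = 1.50859 m².
Resultant F = γ·h_c·A = 8.25021 × 0.415925 × 1.50859 = 5.17668 kN.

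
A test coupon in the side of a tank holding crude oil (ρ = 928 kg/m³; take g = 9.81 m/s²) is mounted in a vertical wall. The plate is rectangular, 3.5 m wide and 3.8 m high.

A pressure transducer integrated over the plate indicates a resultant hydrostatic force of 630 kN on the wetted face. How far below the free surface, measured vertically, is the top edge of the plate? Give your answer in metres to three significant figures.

γ = ρg = 928 × 9.81 / 1000 = 9.10368 kN/m³.
A = 3.5 × 3.8 = 13.3 m².
From F = γ·h_c·A, the centroid depth is h_c = 630/(9.10368 × 13.3) = 5.20322 m.
The centroid lies 3.8/2 = 1.9 m below the top edge, so the top edge sits at h_top = 5.20322 − 1.9 = 3.30322 m below the surface.

d_top ≈ 3.30 m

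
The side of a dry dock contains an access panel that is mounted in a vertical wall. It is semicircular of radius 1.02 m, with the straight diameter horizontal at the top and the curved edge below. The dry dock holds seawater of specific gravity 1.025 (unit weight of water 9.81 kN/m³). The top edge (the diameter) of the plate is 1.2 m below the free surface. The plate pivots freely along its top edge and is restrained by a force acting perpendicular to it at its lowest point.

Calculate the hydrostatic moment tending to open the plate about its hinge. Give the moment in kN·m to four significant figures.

γ = 1.025 × 9.81 = 10.05525 kN/m³.
The centroid of a semicircle lies 4r/(3π) = 0.432901 m from the diameter, here below the top edge, so the centroid depth is h_c = 1.2 + 0.432901 = 1.6329 m.
A = πr²/2 = π × 1.02²/2 = 1.63426 m².
Resultant F = γ·h_c·A = 10.05525 × 1.6329 × 1.63426 = 26.8333 kN.
I_c = (π/8 − 8/(9π))·r⁴ = 0.109757 × 1.02⁴ = 0.118805 m⁴.
Centre of pressure: y_p = y_c + I_c/(y_c·A) = 1.6329 + 0.118805/(1.6329 × 1.63426) = 1.6329 + 0.0445199 = 1.67742 m along the plane.
The resultant acts 0.432901 + 0.0445199 = 0.477421 m (along the plate) below the hinge at the top edge, so the moment about the hinge is M = F × 0.477421 = 26.8333 × 0.477421 = 12.8108 kN·m.

M ≈ 12.81 kN·m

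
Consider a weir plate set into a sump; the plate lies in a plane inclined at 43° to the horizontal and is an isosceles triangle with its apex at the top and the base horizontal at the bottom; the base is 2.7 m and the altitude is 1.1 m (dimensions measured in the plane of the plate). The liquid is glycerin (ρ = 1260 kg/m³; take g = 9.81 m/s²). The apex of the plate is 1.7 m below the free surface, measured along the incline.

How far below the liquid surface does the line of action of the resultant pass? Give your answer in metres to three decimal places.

γ = ρg = 1260 × 9.81 / 1000 = 12.3606 kN/m³.
Let θ = 43° be the plate's angle to the horizontal; measure y along the incline from where the plane meets the free surface. Vertical depth h = y·sinθ with sinθ = 0.681998.
With the apex up, the centroid sits 2h/3 = 2 × 1.1/3 = 0.733333 m below the apex, so y_c = 1.7 + 0.733333 = 2.43333 m and h_c = 2.43333 × 0.681998 = 1.65953 m.
A = ½ × 2.7 × 1.1 = 1.485 m².
Resultant F = γ·h_c·A = 12.3606 × 1.65953 × 1.485 = 30.4615 kN.
I_c = b·h³/36 = 2.7 × 1.1³/36 = 0.099825 m⁴.
Centre of pressure: y_p = y_c + I_c/(y_c·A) = 2.43333 + 0.099825/(2.43333 × 1.485) = 2.43333 + 0.0276256 = 2.46096 m along the plane.
Vertically, h_p = y_p·sinθ = 2.46096 × 0.681998 = 1.67837 m.

h_p = 1.678 m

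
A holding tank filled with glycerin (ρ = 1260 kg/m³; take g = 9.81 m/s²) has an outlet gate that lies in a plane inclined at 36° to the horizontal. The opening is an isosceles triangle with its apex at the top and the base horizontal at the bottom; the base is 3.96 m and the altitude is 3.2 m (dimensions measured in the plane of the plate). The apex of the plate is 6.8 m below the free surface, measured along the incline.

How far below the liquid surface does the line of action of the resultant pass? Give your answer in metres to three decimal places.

γ = ρg = 1260 × 9.81 / 1000 = 12.3606 kN/m³.
Let θ = 36° be the plate's angle to the horizontal; measure y along the incline from where the plane meets the free surface. Vertical depth h = y·sinθ with sinθ = 0.587785.
With the apex up, the centroid sits 2h/3 = 2 × 3.2/3 = 2.13333 m below the apex, so y_c = 6.8 + 2.13333 = 8.93333 m and h_c = 8.93333 × 0.587785 = 5.25088 m.
A = ½ × 3.96 × 3.2 = 6.336 m².
Resultant F = γ·h_c·A = 12.3606 × 5.25088 × 6.336 = 411.232 kN.
I_c = b·h³/36 = 3.96 × 3.2³/36 = 3.60448 m⁴.
Centre of pressure: y_p = y_c + I_c/(y_c·A) = 8.93333 + 3.60448/(8.93333 × 6.336) = 8.93333 + 0.0636816 = 8.99701 m along the plane.
Vertically, h_p = y_p·sinθ = 8.99701 × 0.587785 = 5.28831 m.

h_p = 5.288 m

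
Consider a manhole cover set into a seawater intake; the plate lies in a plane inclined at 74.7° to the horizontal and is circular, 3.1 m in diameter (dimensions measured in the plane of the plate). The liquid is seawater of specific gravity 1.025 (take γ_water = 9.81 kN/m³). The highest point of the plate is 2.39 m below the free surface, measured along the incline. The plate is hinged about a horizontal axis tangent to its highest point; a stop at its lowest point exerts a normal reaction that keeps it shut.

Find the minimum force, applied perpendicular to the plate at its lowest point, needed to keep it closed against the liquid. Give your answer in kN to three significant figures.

P ≈ 158 kN

γ = 1.025 × 9.81 = 10.05525 kN/m³.
Let θ = 74.7° be the plate's angle to the horizontal; measure y along the incline from where the plane meets the free surface. Vertical depth h = y·sinθ with sinθ = 0.964557.
The centroid is at the centre, 1.55 m below the top of the plate, so y_c = 2.39 + 1.55 = 3.94 m and h_c = 3.94 × 0.964557 = 3.80035 m.
A = π(1.55)² = 7.54768 m².
Resultant F = γ·h_c·A = 10.05525 × 3.80035 × 7.54768 = 288.423 kN.
I_c = πr⁴/4 = π × 1.55⁴/4 = 4.53332 m⁴.
Centre of pressure: y_p = y_c + I_c/(y_c·A) = 3.94 + 4.53332/(3.94 × 7.54768) = 3.94 + 0.152443 = 4.09244 m along the plane.
The resultant acts 1.55 + 0.152443 = 1.70244 m (along the plate) below the hinge at the top edge, so the moment about the hinge is M = F × 1.70244 = 288.423 × 1.70244 = 491.023 kN·m.
A normal force at the bottom, 3.1 m from the hinge, must supply this moment: P = 491.023/3.1 = 158.395 kN.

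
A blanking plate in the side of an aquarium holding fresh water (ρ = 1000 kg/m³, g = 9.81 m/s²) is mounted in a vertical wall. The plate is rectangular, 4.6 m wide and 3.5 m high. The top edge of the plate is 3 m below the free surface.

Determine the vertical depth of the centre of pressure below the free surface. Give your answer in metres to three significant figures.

h_p = 4.96 m

γ = ρg = 1000 × 9.81 = 9810 N/m³ = 9.81 kN/m³.
The centroid lies 3.5/2 = 1.75 m below the top edge, so the centroid depth is h_c = 3 + 1.75 = 4.75 m.
A = 4.6 × 3.5 = 16.1 m².
Resultant F = γ·h_c·A = 9.81 × 4.75 × 16.1 = 750.22 kN.
I_c = b·h³/12 = 4.6 × 3.5³/12 = 16.4354 m⁴.
Centre of pressure: y_p = y_c + I_c/(y_c·A) = 4.75 + 16.4354/(4.75 × 16.1) = 4.75 + 0.214912 = 4.96491 m along the plane.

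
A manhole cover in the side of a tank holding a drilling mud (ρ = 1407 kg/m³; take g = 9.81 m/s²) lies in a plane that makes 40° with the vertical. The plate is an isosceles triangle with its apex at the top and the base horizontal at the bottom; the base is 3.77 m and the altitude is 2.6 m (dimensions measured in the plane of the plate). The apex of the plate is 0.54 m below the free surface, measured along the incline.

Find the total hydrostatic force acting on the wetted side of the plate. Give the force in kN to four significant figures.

γ = ρg = 1407 × 9.81 / 1000 = 13.80267 kN/m³.
The plate makes 40° with the vertical, i.e. θ = 90° − 40° = 50° to the horizontal. Measuring y along the incline from the free-surface line, vertical depth h = y·sinθ with sinθ = 0.766044.
With the apex up, the centroid sits 2h/3 = 2 × 2.6/3 = 1.73333 m below the apex, so y_c = 0.54 + 1.73333 = 2.27333 m and h_c = 2.27333 × 0.766044 = 1.74147 m.
A = ½ × 3.77 × 2.6 = 4.901 m².
Resultant F = γ·h_c·A = 13.80267 × 1.74147 × 4.901 = 117.805 kN.

F ≈ 117.8 kN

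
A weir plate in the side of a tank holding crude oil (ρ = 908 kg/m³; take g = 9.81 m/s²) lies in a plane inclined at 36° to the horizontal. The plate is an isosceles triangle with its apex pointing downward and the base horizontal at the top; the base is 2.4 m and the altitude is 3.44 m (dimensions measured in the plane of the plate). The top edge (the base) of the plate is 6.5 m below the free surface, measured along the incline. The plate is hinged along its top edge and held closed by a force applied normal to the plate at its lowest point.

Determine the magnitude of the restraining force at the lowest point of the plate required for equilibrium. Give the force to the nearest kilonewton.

P ≈ 59 kN

γ = ρg = 908 × 9.81 / 1000 = 8.90748 kN/m³.
Let θ = 36° be the plate's angle to the horizontal; measure y along the incline from where the plane meets the free surface. Vertical depth h = y·sinθ with sinθ = 0.587785.
With the apex down, the centroid sits h/3 = 3.44/3 = 1.14667 m below the base (the top edge), so y_c = 6.5 + 1.14667 = 7.64667 m and h_c = 7.64667 × 0.587785 = 4.4946 m.
A = ½ × 2.4 × 3.44 = 4.128 m².
Resultant F = γ·h_c·A = 8.90748 × 4.4946 × 4.128 = 165.267 kN.
I_c = b·h³/36 = 2.4 × 3.44³/36 = 2.71384 m⁴.
Centre of pressure: y_p = y_c + I_c/(y_c·A) = 7.64667 + 2.71384/(7.64667 × 4.128) = 7.64667 + 0.085975 = 7.73265 m along the plane.
The resultant acts 1.14667 + 0.085975 = 1.23264 m (along the plate) below the hinge at the top edge, so the moment about the hinge is M = F × 1.23264 = 165.267 × 1.23264 = 203.715 kN·m.
A normal force at the bottom, 3.44 m from the hinge, must supply this moment: P = 203.715/3.44 = 59.2195 kN.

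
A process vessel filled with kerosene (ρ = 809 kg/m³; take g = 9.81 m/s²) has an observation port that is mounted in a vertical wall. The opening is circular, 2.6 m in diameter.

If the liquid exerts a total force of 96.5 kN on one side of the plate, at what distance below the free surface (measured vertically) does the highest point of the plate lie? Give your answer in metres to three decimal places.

γ = ρg = 809 × 9.81 / 1000 = 7.93629 kN/m³.
A = π(1.3)² = 5.30929 m².
From F = γ·h_c·A, the centroid depth is h_c = 96.5/(7.93629 × 5.30929) = 2.2902 m.
The centroid is at the centre, 1.3 m below the top of the plate, so the highest point sits at h_top = 2.2902 − 1.3 = 0.9902 m below the surface.

d_top ≈ 0.990 m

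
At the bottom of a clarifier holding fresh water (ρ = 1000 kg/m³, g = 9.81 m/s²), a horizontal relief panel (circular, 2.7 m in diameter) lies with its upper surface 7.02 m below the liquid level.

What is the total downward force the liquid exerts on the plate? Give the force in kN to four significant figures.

F ≈ 394.3 kN

γ = ρg = 1000 × 9.81 = 9810 N/m³ = 9.81 kN/m³.
The plate is horizontal, so pressure is uniform at p = γ·h = 9.81 × 7.02 = 68.8662 kN/m².
A = π(1.35)² = 5.72555 m².
F = p·A = 68.8662 × 5.72555 = 394.297 kN.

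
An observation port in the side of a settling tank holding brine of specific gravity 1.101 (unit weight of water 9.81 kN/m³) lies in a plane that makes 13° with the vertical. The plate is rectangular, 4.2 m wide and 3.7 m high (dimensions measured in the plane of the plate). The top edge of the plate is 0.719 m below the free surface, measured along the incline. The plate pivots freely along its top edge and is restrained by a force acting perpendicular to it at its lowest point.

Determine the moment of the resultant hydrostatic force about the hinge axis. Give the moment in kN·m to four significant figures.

M ≈ 963.8 kN·m

γ = 1.101 × 9.81 = 10.80081 kN/m³.
The plate makes 13° with the vertical, i.e. θ = 90° − 13° = 77° to the horizontal. Measuring y along the incline from the free-surface line, vertical depth h = y·sinθ with sinθ = 0.974370.
The centroid lies 3.7/2 = 1.85 m below the top edge, so y_c = 0.719 + 1.85 = 2.569 m and h_c = 2.569 × 0.974370 = 2.50316 m.
A = 4.2 × 3.7 = 15.54 m².
Resultant F = γ·h_c·A = 10.80081 × 2.50316 × 15.54 = 420.142 kN.
I_c = b·h³/12 = 4.2 × 3.7³/12 = 17.7286 m⁴.
Centre of pressure: y_p = y_c + I_c/(y_c·A) = 2.569 + 17.7286/(2.569 × 15.54) = 2.569 + 0.444078 = 3.01308 m along the plane.
The resultant acts 1.85 + 0.444078 = 2.29408 m (along the plate) below the hinge at the top edge, so the moment about the hinge is M = F × 2.29408 = 420.142 × 2.29408 = 963.839 kN·m.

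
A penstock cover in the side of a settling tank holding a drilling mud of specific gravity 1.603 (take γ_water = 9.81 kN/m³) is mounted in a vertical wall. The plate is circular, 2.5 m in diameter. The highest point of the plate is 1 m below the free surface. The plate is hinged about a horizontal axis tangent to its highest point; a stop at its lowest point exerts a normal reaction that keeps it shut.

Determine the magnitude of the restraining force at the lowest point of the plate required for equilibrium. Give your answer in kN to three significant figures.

γ = 1.603 × 9.81 = 15.72543 kN/m³.
The centroid is at the centre, 1.25 m below the top of the plate, so the centroid depth is h_c = 1 + 1.25 = 2.25 m.
A = π(1.25)² = 4.90874 m².
Resultant F = γ·h_c·A = 15.72543 × 2.25 × 4.90874 = 173.682 kN.
I_c = πr⁴/4 = π × 1.25⁴/4 = 1.91748 m⁴.
Centre of pressure: y_p = y_c + I_c/(y_c·A) = 2.25 + 1.91748/(2.25 × 4.90874) = 2.25 + 0.173611 = 2.42361 m along the plane.
The resultant acts 1.25 + 0.173611 = 1.42361 m (along the plate) below the hinge at the top edge, so the moment about the hinge is M = F × 1.42361 = 173.682 × 1.42361 = 247.255 kN·m.
A normal force at the bottom, 2.5 m from the hinge, must supply this moment: P = 247.255/2.5 = 98.902 kN.

P ≈ 98.9 kN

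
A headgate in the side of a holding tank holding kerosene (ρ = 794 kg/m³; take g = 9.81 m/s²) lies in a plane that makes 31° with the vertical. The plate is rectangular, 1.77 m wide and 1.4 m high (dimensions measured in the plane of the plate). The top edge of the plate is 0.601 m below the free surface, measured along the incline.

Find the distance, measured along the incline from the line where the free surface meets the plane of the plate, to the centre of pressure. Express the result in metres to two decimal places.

y_p = 1.43 m

γ = ρg = 794 × 9.81 / 1000 = 7.78914 kN/m³.
The plate makes 31° with the vertical, i.e. θ = 90° − 31° = 59° to the horizontal. Measuring y along the incline from the free-surface line, vertical depth h = y·sinθ with sinθ = 0.857167.
The centroid lies 1.4/2 = 0.7 m below the top edge, so y_c = 0.601 + 0.7 = 1.301 m and h_c = 1.301 × 0.857167 = 1.11517 m.
A = 1.77 × 1.4 = 2.478 m².
Resultant F = γ·h_c·A = 7.78914 × 1.11517 × 2.478 = 21.5244 kN.
I_c = b·h³/12 = 1.77 × 1.4³/12 = 0.40474 m⁴.
Centre of pressure: y_p = y_c + I_c/(y_c·A) = 1.301 + 0.40474/(1.301 × 2.478) = 1.301 + 0.125544 = 1.42654 m along the plane.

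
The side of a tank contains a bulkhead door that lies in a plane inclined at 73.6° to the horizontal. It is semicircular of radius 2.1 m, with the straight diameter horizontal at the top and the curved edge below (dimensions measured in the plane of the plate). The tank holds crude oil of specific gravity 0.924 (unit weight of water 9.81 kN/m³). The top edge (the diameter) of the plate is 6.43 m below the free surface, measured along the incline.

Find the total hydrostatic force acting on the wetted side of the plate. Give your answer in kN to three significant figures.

γ = 0.924 × 9.81 = 9.06444 kN/m³.
Let θ = 73.6° be the plate's angle to the horizontal; measure y along the incline from where the plane meets the free surface. Vertical depth h = y·sinθ with sinθ = 0.959314.
The centroid of a semicircle lies 4r/(3π) = 0.891268 m from the diameter, here below the top edge, so y_c = 6.43 + 0.891268 = 7.32127 m and h_c = 7.32127 × 0.959314 = 7.0234 m.
A = πr²/2 = π × 2.1²/2 = 6.92721 m².
Resultant F = γ·h_c·A = 9.06444 × 7.0234 × 6.92721 = 441.008 kN.

F ≈ 441 kN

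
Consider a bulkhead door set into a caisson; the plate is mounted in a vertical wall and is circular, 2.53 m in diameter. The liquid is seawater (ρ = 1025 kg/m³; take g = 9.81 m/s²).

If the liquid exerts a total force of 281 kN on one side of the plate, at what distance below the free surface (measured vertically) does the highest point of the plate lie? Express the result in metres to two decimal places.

d_top ≈ 4.29 m

γ = ρg = 1025 × 9.81 / 1000 = 10.05525 kN/m³.
A = π(1.265)² = 5.02726 m².
From F = γ·h_c·A, the centroid depth is h_c = 281/(10.05525 × 5.02726) = 5.55881 m.
The centroid is at the centre, 1.265 m below the top of the plate, so the highest point sits at h_top = 5.55881 − 1.265 = 4.29381 m below the surface.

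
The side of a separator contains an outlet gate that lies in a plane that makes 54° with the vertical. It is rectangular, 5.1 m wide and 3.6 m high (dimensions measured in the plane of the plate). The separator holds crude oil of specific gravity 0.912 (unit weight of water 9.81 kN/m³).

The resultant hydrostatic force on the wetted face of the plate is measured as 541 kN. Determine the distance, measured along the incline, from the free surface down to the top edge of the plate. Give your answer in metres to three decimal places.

γ = 0.912 × 9.81 = 8.94672 kN/m³.
A = 5.1 × 3.6 = 18.36 m².
From F = γ·h_c·A, the centroid depth is h_c = 541/(8.94672 × 18.36) = 3.29352 m.
The plate makes 54° with the vertical, i.e. θ = 90° − 54° = 36° to the horizontal. Measuring y along the incline from the free-surface line, vertical depth h = y·sinθ with sinθ = 0.587785.
Along the incline, y_c = h_c/sinθ = 3.29352/0.587785 = 5.60327 m.
The centroid lies 3.6/2 = 1.8 m below the top edge, so the top edge sits at y_top = 5.60327 − 1.8 = 3.80327 m along the incline.

y_top ≈ 3.803 m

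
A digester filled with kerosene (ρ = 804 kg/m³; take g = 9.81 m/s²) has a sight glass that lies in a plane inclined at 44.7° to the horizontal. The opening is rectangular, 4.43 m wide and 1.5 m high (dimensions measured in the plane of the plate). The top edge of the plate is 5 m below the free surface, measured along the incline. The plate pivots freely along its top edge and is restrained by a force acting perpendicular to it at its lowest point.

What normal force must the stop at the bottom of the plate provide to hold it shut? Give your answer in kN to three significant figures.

P ≈ 111 kN

γ = ρg = 804 × 9.81 / 1000 = 7.88724 kN/m³.
Let θ = 44.7° be the plate's angle to the horizontal; measure y along the incline from where the plane meets the free surface. Vertical depth h = y·sinθ with sinθ = 0.703395.
The centroid lies 1.5/2 = 0.75 m below the top edge, so y_c = 5 + 0.75 = 5.75 m and h_c = 5.75 × 0.703395 = 4.04452 m.
A = 4.43 × 1.5 = 6.645 m².
Resultant F = γ·h_c·A = 7.88724 × 4.04452 × 6.645 = 211.976 kN.
I_c = b·h³/12 = 4.43 × 1.5³/12 = 1.24594 m⁴.
Centre of pressure: y_p = y_c + I_c/(y_c·A) = 5.75 + 1.24594/(5.75 × 6.645) = 5.75 + 0.0326088 = 5.78261 m along the plane.
The resultant acts 0.75 + 0.0326088 = 0.782609 m (along the plate) below the hinge at the top edge, so the moment about the hinge is M = F × 0.782609 = 211.976 × 0.782609 = 165.894 kN·m.
A normal force at the bottom, 1.5 m from the hinge, must supply this moment: P = 165.894/1.5 = 110.596 kN.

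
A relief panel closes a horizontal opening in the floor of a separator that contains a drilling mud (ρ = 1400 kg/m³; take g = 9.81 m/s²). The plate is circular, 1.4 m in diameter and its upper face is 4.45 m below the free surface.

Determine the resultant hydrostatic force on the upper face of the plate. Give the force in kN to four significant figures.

F ≈ 94.08 kN

γ = ρg = 1400 × 9.81 / 1000 = 13.734 kN/m³.
The plate is horizontal, so pressure is uniform at p = γ·h = 13.734 × 4.45 = 61.1163 kN/m².
A = π(0.7)² = 1.53938 m².
F = p·A = 61.1163 × 1.53938 = 94.0812 kN.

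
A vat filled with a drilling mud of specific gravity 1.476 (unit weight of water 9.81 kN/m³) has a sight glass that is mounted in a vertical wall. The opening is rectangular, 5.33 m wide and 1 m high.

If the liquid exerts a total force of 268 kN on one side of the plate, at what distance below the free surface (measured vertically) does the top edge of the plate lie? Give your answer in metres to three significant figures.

d_top ≈ 2.97 m

γ = 1.476 × 9.81 = 14.47956 kN/m³.
A = 5.33 × 1 = 5.33 m².
From F = γ·h_c·A, the centroid depth is h_c = 268/(14.47956 × 5.33) = 3.47258 m.
The centroid lies 1/2 = 0.5 m below the top edge, so the top edge sits at h_top = 3.47258 − 0.5 = 2.97258 m below the surface.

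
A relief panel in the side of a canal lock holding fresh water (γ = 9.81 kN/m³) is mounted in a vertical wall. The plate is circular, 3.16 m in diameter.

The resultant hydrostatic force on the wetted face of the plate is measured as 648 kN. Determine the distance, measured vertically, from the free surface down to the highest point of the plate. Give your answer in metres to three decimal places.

γ = 9.81 kN/m³.
A = π(1.58)² = 7.84267 m².
From F = γ·h_c·A, the centroid depth is h_c = 648/(9.81 × 7.84267) = 8.42252 m.
The centroid is at the centre, 1.58 m below the top of the plate, so the highest point sits at h_top = 8.42252 − 1.58 = 6.84252 m below the surface.

d_top ≈ 6.843 m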